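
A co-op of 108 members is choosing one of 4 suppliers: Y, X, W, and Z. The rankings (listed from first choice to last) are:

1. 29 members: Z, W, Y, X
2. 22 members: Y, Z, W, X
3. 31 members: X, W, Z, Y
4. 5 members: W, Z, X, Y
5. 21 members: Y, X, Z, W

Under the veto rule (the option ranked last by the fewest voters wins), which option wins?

Z

Last-place votes: Y 36, X 51, W 21, Z 0.
Z is ranked last by the fewest voters, so Z wins.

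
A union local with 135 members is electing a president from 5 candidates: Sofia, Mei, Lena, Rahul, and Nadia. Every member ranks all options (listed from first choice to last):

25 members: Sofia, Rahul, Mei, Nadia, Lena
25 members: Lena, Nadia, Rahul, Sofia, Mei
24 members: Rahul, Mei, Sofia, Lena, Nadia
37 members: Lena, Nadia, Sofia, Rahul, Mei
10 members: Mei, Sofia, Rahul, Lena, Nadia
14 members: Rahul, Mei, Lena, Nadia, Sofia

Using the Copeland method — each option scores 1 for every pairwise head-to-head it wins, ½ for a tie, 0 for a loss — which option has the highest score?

Rahul

Sofia: beats Mei and Rahul; loses to Lena and Nadia → score 2.
Mei: beats Lena and Nadia; loses to Sofia and Rahul → score 2.
Lena: beats Sofia and Nadia; loses to Mei and Rahul → score 2.
Rahul: beats Mei, Lena, and Nadia; loses to Sofia → score 3.
Nadia: beats Sofia; loses to Mei, Lena, and Rahul → score 1.
Rahul has the best pairwise record.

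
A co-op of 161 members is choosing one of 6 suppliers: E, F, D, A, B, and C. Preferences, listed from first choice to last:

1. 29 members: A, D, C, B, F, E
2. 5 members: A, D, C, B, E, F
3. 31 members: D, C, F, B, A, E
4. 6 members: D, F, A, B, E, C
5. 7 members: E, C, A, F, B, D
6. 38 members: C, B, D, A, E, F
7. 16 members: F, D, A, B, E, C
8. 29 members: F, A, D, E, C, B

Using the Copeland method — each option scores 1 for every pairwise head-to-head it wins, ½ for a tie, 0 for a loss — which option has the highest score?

D

E: loses to F, D, A, B, and C → score 0.
F: beats E, A, and B; loses to D and C → score 3.
D: beats E, F, A, B, and C → score 5.
A: beats E, B, and C; loses to F and D → score 3.
B: beats E; loses to F, D, A, and C → score 1.
C: beats E, F, and B; loses to D and A → score 3.
D has the best pairwise record.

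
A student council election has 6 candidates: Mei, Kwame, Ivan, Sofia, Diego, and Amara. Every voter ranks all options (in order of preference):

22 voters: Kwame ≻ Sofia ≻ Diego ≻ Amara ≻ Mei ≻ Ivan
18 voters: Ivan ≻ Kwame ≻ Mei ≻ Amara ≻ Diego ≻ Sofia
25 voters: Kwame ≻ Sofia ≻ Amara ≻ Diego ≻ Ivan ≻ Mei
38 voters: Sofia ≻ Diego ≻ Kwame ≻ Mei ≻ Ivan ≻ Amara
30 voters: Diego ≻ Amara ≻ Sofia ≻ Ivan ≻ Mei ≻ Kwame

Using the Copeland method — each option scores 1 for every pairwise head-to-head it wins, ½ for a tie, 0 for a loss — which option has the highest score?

Mei: loses to Kwame, Ivan, Sofia, Diego, and Amara → score 0.
Kwame: beats Mei, Ivan, and Amara; loses to Sofia and Diego → score 3.
Ivan: beats Mei; loses to Kwame, Sofia, Diego, and Amara → score 1.
Sofia: beats Mei, Kwame, Ivan, Diego, and Amara → score 5.
Diego: beats Mei, Kwame, Ivan, and Amara; loses to Sofia → score 4.
Amara: beats Mei and Ivan; loses to Kwame, Sofia, and Diego → score 2.
Sofia has the best pairwise record.

Sofia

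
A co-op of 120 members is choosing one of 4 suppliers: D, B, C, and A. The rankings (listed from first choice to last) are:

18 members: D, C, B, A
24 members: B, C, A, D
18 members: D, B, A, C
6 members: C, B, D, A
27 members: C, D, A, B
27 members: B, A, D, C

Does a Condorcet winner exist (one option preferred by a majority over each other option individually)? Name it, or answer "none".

D

D vs B: 63–57 for D.
D vs C: 63–57 for D.
D vs A: 69–51 for D.
D beats every other option head-to-head.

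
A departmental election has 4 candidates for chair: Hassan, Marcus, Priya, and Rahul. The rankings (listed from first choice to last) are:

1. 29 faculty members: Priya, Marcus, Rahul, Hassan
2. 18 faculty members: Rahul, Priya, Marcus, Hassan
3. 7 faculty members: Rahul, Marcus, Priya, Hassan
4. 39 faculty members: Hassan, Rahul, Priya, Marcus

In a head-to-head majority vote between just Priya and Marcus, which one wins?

Priya

Voters preferring Priya to Marcus: 86; preferring Marcus to Priya: 7.
Priya wins the head-to-head.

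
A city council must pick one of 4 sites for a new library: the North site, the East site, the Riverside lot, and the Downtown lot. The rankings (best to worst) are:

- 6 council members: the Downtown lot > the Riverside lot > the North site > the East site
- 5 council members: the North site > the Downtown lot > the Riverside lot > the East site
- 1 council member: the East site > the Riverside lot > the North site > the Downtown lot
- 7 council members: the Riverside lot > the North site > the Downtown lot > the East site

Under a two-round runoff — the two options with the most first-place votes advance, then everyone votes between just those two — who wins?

the Downtown lot

Round 1 first-place votes: the North site 5, the East site 1, the Riverside lot 7, the Downtown lot 6.
the Riverside lot and the Downtown lot advance.
Runoff: the Riverside lot is preferred to the Downtown lot by 8 voters; the Downtown lot by 11.
the Downtown lot wins the runoff.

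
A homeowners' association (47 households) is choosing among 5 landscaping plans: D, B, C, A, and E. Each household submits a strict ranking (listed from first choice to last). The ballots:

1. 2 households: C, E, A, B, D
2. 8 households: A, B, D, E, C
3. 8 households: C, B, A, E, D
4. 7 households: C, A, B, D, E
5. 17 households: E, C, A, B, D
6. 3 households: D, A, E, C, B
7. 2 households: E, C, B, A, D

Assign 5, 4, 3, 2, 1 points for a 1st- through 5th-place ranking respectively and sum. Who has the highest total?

C

D: 2·1 + 8·3 + 8·1 + 7·2 + 17·1 + 3·5 + 2·1 = 82
B: 2·2 + 8·4 + 8·4 + 7·3 + 17·2 + 3·1 + 2·3 = 132
C: 2·5 + 8·1 + 8·5 + 7·5 + 17·4 + 3·2 + 2·4 = 175
A: 2·3 + 8·5 + 8·3 + 7·4 + 17·3 + 3·4 + 2·2 = 165
E: 2·4 + 8·2 + 8·2 + 7·1 + 17·5 + 3·3 + 2·5 = 151
C has the highest Borda score (175).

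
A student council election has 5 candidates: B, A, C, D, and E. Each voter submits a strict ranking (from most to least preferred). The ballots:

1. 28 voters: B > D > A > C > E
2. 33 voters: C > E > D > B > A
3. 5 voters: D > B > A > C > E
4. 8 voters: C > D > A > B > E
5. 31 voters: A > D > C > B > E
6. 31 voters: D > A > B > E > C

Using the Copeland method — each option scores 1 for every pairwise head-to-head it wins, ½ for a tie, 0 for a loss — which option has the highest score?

D

B: beats E; loses to A, C, and D → score 1.
A: beats B, C, and E; loses to D → score 3.
C: beats B and E; loses to A and D → score 2.
D: beats B, A, C, and E → score 4.
E: loses to B, A, C, and D → score 0.
D has the best pairwise record.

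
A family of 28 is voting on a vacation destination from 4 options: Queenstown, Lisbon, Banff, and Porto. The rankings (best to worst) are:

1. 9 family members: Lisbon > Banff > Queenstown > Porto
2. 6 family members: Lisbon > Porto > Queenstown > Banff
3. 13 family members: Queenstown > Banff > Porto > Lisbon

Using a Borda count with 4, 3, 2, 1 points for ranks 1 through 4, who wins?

Queenstown: 9·2 + 6·2 + 13·4 = 82
Lisbon: 9·4 + 6·4 + 13·1 = 73
Banff: 9·3 + 6·1 + 13·3 = 72
Porto: 9·1 + 6·3 + 13·2 = 53
Queenstown has the highest Borda score (82).

Queenstown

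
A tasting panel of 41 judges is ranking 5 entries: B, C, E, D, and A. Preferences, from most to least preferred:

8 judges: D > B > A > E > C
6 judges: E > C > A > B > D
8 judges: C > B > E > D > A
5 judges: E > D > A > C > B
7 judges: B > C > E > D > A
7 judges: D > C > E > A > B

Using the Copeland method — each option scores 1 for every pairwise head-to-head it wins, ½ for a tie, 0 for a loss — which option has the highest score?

C

B: beats E, D, and A; loses to C → score 3.
C: beats B, E, D, and A → score 4.
E: beats D and A; loses to B and C → score 2.
D: beats A; loses to B, C, and E → score 1.
A: loses to B, C, E, and D → score 0.
C has the best pairwise record.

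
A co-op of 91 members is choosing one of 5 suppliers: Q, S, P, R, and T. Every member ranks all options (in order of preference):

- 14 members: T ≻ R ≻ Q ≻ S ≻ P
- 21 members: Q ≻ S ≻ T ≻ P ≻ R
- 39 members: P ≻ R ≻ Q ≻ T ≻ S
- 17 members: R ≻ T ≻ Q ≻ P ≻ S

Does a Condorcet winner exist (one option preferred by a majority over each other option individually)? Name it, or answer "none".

Checking pairwise contests:
R beats Q 70–21.
Q beats S 91–0.
Q beats P 52–39.
P beats R 60–31.
Q beats T 60–31.
Every option loses at least one head-to-head, so there is no Condorcet winner.

none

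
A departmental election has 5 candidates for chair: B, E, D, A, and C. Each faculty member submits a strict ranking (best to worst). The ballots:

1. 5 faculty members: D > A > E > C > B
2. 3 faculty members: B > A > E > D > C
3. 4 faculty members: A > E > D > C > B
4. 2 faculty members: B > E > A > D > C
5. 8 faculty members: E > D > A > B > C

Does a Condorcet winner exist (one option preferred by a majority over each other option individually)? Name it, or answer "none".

none

Checking pairwise contests:
E beats B 17–5.
A beats E 12–10.
E beats D 17–5.
D beats A 13–9.
B beats C 13–9.
Every option loses at least one head-to-head, so there is no Condorcet winner.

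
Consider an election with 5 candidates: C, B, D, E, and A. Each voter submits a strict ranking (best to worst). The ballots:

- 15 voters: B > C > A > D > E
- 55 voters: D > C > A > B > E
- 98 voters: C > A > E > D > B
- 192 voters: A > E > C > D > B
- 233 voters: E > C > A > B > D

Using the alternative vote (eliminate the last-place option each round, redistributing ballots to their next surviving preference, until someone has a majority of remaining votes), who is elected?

A

Round 1: C 98, B 15, D 55, E 233, A 192. Eliminate B.
Round 2: C 113, D 55, E 233, A 192. Eliminate D.
Round 3: C 168, E 233, A 192. Eliminate C.
Round 4: E 233, A 360. A has a majority.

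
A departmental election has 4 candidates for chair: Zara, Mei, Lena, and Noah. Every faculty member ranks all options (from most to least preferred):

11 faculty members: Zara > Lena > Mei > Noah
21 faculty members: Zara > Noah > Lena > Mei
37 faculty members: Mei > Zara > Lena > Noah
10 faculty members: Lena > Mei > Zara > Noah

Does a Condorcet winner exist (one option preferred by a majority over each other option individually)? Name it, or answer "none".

Checking pairwise contests:
Mei beats Zara 47–32.
Lena beats Mei 42–37.
Zara beats Lena 69–10.
Zara beats Noah 79–0.
Every option loses at least one head-to-head, so there is no Condorcet winner.

none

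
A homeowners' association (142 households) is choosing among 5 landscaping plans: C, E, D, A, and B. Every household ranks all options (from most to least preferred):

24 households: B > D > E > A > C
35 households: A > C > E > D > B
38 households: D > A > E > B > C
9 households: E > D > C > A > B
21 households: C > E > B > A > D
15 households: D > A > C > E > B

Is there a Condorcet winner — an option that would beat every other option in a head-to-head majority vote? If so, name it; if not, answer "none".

D vs C: 86–56 for D.
D vs E: 77–65 for D.
D vs A: 86–56 for D.
D vs B: 97–45 for D.
D beats every other option head-to-head.

D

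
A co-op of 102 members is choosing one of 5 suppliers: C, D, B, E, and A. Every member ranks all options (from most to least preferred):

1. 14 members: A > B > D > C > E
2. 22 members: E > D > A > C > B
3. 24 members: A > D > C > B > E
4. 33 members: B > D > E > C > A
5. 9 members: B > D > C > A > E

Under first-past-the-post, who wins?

B

First-place votes: C 0, D 0, B 42, E 22, A 38.
B has the most first-place votes.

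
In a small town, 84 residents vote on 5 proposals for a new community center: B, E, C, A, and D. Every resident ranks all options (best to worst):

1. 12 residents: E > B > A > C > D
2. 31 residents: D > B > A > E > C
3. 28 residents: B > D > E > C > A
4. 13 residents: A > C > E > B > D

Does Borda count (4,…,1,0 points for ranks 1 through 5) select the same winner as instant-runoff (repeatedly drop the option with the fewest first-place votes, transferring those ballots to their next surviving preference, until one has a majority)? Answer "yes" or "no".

yes

Borda — scores: B 254, E 161, C 79, A 138, D 208. Winner: B.
Instant-runoff — R1 B 28, E 12, C 0, A 13, D 31 (C out); R2 B 28, E 12, A 13, D 31 (E out); R3 B 40, A 13, D 31 (A out); R4 B 53, D 31 (B winner). Winner: B.
The two methods agree.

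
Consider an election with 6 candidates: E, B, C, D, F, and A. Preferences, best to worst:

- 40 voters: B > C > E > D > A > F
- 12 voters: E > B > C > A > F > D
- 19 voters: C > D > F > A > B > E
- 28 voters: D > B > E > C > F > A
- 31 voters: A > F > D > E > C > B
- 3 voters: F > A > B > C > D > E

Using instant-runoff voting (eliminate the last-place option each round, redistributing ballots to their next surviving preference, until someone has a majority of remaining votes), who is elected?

Round 1: E 12, B 40, C 19, D 28, F 3, A 31. Eliminate F.
Round 2: E 12, B 40, C 19, D 28, A 34. Eliminate E.
Round 3: B 52, C 19, D 28, A 34. Eliminate C.
Round 4: B 52, D 47, A 34. Eliminate A.
Round 5: B 55, D 78. D has a majority.

D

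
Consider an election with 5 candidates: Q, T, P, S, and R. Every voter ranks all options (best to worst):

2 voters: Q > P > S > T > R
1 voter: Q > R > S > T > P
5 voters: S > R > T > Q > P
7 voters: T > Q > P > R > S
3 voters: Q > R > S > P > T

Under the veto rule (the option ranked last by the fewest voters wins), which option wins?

Q

Last-place votes: Q 0, T 3, P 6, S 7, R 2.
Q is ranked last by the fewest voters, so Q wins.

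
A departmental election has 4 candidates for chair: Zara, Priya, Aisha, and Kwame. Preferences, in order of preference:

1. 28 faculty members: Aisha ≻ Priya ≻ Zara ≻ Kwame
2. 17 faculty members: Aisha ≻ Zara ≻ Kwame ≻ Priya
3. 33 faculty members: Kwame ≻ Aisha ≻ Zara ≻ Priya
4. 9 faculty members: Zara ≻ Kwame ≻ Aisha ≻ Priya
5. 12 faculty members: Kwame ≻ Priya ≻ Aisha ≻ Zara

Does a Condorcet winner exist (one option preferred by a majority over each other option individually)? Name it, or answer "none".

none

Checking pairwise contests:
Aisha beats Zara 90–9.
Zara beats Priya 59–40.
Kwame beats Aisha 54–45.
Zara beats Kwame 54–45.
Every option loses at least one head-to-head, so there is no Condorcet winner.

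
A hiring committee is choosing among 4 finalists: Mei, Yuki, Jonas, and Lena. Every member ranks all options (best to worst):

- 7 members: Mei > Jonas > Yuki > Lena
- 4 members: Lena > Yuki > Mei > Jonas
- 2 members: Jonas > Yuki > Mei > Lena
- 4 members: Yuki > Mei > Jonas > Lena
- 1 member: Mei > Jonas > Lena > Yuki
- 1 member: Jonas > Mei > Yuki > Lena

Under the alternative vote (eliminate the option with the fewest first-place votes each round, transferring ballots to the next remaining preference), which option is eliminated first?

Jonas

Round 1: Mei 8, Yuki 4, Jonas 3, Lena 4. Eliminate Jonas.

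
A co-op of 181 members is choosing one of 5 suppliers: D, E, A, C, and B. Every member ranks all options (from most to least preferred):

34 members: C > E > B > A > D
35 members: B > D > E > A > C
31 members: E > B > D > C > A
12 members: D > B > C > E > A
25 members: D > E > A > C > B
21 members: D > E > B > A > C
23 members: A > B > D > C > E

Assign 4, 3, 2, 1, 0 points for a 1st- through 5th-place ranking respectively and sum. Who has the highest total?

D: 34·0 + 35·3 + 31·2 + 12·4 + 25·4 + 21·4 + 23·2 = 445
E: 34·3 + 35·2 + 31·4 + 12·1 + 25·3 + 21·3 + 23·0 = 446
A: 34·1 + 35·1 + 31·0 + 12·0 + 25·2 + 21·1 + 23·4 = 232
C: 34·4 + 35·0 + 31·1 + 12·2 + 25·1 + 21·0 + 23·1 = 239
B: 34·2 + 35·4 + 31·3 + 12·3 + 25·0 + 21·2 + 23·3 = 448
B has the highest Borda score (448).

B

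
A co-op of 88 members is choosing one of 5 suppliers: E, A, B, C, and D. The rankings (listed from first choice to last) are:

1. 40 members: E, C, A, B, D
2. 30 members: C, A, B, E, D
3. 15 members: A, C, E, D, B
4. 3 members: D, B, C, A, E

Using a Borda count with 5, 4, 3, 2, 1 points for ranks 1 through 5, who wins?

E: 40·5 + 30·2 + 15·3 + 3·1 = 308
A: 40·3 + 30·4 + 15·5 + 3·2 = 321
B: 40·2 + 30·3 + 15·1 + 3·4 = 197
C: 40·4 + 30·5 + 15·4 + 3·3 = 379
D: 40·1 + 30·1 + 15·2 + 3·5 = 115
C has the highest Borda score (379).

C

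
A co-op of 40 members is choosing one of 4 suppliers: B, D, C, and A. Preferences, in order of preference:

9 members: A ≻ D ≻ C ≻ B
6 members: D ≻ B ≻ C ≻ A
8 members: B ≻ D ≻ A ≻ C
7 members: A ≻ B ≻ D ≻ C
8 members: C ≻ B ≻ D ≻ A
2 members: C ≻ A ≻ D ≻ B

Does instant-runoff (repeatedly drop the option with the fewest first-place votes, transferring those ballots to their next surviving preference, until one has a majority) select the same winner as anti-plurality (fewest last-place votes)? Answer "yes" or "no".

no

Instant-runoff — R1 B 8, D 6, C 10, A 16 (D out); R2 B 14, C 10, A 16 (C out); R3 B 22, A 18 (B winner). Winner: B.
Anti-plurality — last-place votes: B 11, D 0, C 15, A 14. Winner: D.
The two methods disagree.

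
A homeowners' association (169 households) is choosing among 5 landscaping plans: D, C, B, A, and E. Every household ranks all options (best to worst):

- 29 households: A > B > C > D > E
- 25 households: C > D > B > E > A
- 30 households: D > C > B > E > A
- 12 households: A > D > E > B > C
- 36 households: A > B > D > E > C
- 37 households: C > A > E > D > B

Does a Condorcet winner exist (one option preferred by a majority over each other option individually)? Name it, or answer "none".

C

C vs D: 91–78 for C.
C vs B: 92–77 for C.
C vs A: 92–77 for C.
C vs E: 121–48 for C.
C beats every other option head-to-head.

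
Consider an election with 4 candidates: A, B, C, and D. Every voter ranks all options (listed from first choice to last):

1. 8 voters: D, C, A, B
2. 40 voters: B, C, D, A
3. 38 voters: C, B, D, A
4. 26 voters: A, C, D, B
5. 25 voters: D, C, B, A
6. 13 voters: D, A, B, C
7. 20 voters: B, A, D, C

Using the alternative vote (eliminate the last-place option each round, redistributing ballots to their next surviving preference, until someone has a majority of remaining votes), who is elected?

Round 1: A 26, B 60, C 38, D 46. Eliminate A.
Round 2: B 60, C 64, D 46. Eliminate D.
Round 3: B 73, C 97. C has a majority.

C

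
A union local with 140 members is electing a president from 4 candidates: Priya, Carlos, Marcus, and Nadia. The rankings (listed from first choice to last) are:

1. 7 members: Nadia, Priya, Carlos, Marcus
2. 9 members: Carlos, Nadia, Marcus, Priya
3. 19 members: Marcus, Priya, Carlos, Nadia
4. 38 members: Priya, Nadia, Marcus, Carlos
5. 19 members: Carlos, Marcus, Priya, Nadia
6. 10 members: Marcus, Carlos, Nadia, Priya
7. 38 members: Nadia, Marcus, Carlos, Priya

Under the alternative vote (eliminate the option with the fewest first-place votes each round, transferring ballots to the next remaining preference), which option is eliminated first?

Carlos

Round 1: Priya 38, Carlos 28, Marcus 29, Nadia 45. Eliminate Carlos.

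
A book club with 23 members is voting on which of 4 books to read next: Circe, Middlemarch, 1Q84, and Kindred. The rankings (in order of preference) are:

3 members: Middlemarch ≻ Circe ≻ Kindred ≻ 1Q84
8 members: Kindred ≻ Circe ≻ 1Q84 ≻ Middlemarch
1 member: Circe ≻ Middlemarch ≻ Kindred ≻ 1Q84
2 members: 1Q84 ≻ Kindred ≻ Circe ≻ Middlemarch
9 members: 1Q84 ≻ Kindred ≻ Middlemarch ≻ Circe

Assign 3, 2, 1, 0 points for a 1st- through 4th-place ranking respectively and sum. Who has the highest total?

Circe: 3·2 + 8·2 + 1·3 + 2·1 + 9·0 = 27
Middlemarch: 3·3 + 8·0 + 1·2 + 2·0 + 9·1 = 20
1Q84: 3·0 + 8·1 + 1·0 + 2·3 + 9·3 = 41
Kindred: 3·1 + 8·3 + 1·1 + 2·2 + 9·2 = 50
Kindred has the highest Borda score (50).

Kindred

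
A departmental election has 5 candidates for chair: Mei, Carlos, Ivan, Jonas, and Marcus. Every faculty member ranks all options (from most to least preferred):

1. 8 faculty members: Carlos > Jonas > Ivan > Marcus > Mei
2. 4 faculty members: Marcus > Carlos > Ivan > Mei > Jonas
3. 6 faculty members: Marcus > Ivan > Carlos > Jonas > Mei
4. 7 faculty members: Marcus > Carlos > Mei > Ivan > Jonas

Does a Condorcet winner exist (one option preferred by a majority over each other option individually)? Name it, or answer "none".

Marcus

Marcus vs Mei: 25–0 for Marcus.
Marcus vs Carlos: 17–8 for Marcus.
Marcus vs Ivan: 17–8 for Marcus.
Marcus vs Jonas: 17–8 for Marcus.
Marcus beats every other option head-to-head.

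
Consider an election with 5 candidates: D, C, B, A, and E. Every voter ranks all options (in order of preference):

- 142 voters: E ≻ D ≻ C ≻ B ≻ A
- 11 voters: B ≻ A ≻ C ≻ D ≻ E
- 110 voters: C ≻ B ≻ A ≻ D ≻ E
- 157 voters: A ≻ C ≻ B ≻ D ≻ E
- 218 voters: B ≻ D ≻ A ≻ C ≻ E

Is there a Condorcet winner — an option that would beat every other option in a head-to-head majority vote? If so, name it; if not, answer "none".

none

Checking pairwise contests:
B beats D 496–142.
D beats C 360–278.
C beats B 409–229.
D beats A 360–278.
D beats E 496–142.
Every option loses at least one head-to-head, so there is no Condorcet winner.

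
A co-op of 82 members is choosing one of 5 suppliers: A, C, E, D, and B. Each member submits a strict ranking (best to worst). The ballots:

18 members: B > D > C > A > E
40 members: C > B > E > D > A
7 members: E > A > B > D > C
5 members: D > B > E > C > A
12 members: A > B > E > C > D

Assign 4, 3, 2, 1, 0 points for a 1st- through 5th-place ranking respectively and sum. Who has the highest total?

A: 18·1 + 40·0 + 7·3 + 5·0 + 12·4 = 87
C: 18·2 + 40·4 + 7·0 + 5·1 + 12·1 = 213
E: 18·0 + 40·2 + 7·4 + 5·2 + 12·2 = 142
D: 18·3 + 40·1 + 7·1 + 5·4 + 12·0 = 121
B: 18·4 + 40·3 + 7·2 + 5·3 + 12·3 = 257
B has the highest Borda score (257).

B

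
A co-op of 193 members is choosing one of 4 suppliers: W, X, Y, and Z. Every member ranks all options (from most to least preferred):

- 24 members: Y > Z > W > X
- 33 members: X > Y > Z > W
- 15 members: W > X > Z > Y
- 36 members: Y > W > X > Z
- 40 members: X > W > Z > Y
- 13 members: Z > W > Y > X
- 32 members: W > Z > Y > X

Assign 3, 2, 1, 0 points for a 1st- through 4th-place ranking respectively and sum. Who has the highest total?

W: 24·1 + 33·0 + 15·3 + 36·2 + 40·2 + 13·2 + 32·3 = 343
X: 24·0 + 33·3 + 15·2 + 36·1 + 40·3 + 13·0 + 32·0 = 285
Y: 24·3 + 33·2 + 15·0 + 36·3 + 40·0 + 13·1 + 32·1 = 291
Z: 24·2 + 33·1 + 15·1 + 36·0 + 40·1 + 13·3 + 32·2 = 239
W has the highest Borda score (343).

W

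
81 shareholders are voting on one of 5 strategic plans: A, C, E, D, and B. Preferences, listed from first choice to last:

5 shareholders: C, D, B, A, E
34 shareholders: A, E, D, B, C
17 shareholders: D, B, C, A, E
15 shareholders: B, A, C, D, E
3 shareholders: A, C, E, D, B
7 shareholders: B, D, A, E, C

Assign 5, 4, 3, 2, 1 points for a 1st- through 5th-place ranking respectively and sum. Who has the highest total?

A: 5·2 + 34·5 + 17·2 + 15·4 + 3·5 + 7·3 = 310
C: 5·5 + 34·1 + 17·3 + 15·3 + 3·4 + 7·1 = 174
E: 5·1 + 34·4 + 17·1 + 15·1 + 3·3 + 7·2 = 196
D: 5·4 + 34·3 + 17·5 + 15·2 + 3·2 + 7·4 = 271
B: 5·3 + 34·2 + 17·4 + 15·5 + 3·1 + 7·5 = 264
A has the highest Borda score (310).

A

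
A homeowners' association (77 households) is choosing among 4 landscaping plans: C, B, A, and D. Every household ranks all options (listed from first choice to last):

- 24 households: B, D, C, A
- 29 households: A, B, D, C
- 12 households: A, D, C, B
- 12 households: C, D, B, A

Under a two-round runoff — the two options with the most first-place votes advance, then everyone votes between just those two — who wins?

A

Round 1 first-place votes: C 12, B 24, A 41, D 0.
A and B advance.
Runoff: A is preferred to B by 41 voters; B by 36.
A wins the runoff.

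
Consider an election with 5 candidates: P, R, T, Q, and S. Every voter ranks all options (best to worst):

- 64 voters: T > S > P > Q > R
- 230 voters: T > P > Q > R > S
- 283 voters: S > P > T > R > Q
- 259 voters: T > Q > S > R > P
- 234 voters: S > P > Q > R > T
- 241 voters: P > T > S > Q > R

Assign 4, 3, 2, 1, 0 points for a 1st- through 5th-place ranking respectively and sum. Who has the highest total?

P: 64·2 + 230·3 + 283·3 + 259·0 + 234·3 + 241·4 = 3333
R: 64·0 + 230·1 + 283·1 + 259·1 + 234·1 + 241·0 = 1006
T: 64·4 + 230·4 + 283·2 + 259·4 + 234·0 + 241·3 = 3501
Q: 64·1 + 230·2 + 283·0 + 259·3 + 234·2 + 241·1 = 2010
S: 64·3 + 230·0 + 283·4 + 259·2 + 234·4 + 241·2 = 3260
T has the highest Borda score (3501).

T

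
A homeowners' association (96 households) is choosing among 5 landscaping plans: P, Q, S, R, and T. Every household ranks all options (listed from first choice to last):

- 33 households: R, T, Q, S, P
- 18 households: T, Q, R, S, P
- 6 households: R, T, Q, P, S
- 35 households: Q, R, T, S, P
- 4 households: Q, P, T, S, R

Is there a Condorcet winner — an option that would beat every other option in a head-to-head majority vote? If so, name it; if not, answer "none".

none

Checking pairwise contests:
Q beats P 96–0.
T beats Q 57–39.
Q beats S 96–0.
Q beats R 57–39.
R beats T 74–22.
Every option loses at least one head-to-head, so there is no Condorcet winner.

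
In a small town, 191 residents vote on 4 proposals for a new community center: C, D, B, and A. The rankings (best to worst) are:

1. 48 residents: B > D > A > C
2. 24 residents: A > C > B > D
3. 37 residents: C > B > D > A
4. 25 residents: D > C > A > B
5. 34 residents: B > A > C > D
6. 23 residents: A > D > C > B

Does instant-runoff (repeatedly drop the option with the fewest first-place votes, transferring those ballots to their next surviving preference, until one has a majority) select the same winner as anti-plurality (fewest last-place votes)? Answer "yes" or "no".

Instant-runoff — R1 C 37, D 25, B 82, A 47 (D out); R2 C 62, B 82, A 47 (A out); R3 C 109, B 82 (C winner). Winner: C.
Anti-plurality — last-place votes: C 48, D 58, B 48, A 37. Winner: A.
The two methods disagree.

no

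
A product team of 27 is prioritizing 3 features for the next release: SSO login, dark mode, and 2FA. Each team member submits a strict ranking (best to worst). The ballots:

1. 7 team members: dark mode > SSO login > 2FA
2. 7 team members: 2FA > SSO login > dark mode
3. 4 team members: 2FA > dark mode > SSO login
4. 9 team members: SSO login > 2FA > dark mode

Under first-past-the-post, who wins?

2FA

First-place votes: SSO login 9, dark mode 7, 2FA 11.
2FA has the most first-place votes.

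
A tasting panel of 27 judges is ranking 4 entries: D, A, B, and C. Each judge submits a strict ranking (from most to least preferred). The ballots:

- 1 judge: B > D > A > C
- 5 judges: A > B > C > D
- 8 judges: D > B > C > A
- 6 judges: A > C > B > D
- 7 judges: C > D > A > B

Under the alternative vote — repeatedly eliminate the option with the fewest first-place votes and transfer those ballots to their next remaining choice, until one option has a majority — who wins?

D

Round 1: D 8, A 11, B 1, C 7. Eliminate B.
Round 2: D 9, A 11, C 7. Eliminate C.
Round 3: D 16, A 11. D has a majority.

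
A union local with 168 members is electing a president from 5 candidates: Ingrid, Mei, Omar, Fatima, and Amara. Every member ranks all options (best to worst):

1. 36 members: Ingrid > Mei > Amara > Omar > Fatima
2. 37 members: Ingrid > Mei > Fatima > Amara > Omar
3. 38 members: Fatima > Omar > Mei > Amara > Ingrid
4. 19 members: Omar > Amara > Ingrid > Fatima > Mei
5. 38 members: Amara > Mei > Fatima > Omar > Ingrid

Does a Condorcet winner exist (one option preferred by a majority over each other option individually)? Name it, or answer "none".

Checking pairwise contests:
Omar beats Ingrid 95–73.
Ingrid beats Mei 92–76.
Mei beats Omar 111–57.
Ingrid beats Fatima 92–76.
Mei beats Amara 111–57.
Every option loses at least one head-to-head, so there is no Condorcet winner.

none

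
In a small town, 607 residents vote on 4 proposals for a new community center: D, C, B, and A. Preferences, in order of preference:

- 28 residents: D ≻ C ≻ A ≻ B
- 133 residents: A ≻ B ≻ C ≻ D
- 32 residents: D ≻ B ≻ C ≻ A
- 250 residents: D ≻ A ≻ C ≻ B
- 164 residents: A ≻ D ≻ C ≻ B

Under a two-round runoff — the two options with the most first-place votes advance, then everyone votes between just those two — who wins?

D

Round 1 first-place votes: D 310, C 0, B 0, A 297.
D and A advance.
Runoff: D is preferred to A by 310 voters; A by 297.
D wins the runoff.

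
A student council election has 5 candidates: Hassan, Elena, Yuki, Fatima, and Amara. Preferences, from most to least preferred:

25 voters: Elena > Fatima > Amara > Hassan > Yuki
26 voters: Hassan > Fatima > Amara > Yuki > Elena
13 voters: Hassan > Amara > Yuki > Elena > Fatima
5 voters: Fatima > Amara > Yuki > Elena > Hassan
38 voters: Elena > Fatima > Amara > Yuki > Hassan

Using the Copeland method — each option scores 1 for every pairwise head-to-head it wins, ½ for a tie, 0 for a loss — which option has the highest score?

Elena

Hassan: beats Yuki; loses to Elena, Fatima, and Amara → score 1.
Elena: beats Hassan, Yuki, Fatima, and Amara → score 4.
Yuki: loses to Hassan, Elena, Fatima, and Amara → score 0.
Fatima: beats Hassan, Yuki, and Amara; loses to Elena → score 3.
Amara: beats Hassan and Yuki; loses to Elena and Fatima → score 2.
Elena has the best pairwise record.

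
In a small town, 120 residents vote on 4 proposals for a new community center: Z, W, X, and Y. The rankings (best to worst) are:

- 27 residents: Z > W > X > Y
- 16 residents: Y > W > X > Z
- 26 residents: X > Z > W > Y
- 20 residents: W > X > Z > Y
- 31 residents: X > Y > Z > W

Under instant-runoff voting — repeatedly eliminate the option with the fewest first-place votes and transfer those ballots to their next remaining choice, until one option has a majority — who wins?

Round 1: Z 27, W 20, X 57, Y 16. Eliminate Y.
Round 2: Z 27, W 36, X 57. Eliminate Z.
Round 3: W 63, X 57. W has a majority.

W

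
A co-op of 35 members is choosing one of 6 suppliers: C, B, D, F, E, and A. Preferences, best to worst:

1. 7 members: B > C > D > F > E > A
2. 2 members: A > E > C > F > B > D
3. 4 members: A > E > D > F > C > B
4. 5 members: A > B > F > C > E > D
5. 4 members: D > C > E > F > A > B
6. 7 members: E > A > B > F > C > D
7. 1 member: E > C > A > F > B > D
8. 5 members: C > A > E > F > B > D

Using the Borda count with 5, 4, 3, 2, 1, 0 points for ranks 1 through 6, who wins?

A

C: 7·4 + 2·3 + 4·1 + 5·2 + 4·4 + 7·1 + 1·4 + 5·5 = 100
B: 7·5 + 2·1 + 4·0 + 5·4 + 4·0 + 7·3 + 1·1 + 5·1 = 84
D: 7·3 + 2·0 + 4·3 + 5·0 + 4·5 + 7·0 + 1·0 + 5·0 = 53
F: 7·2 + 2·2 + 4·2 + 5·3 + 4·2 + 7·2 + 1·2 + 5·2 = 75
E: 7·1 + 2·4 + 4·4 + 5·1 + 4·3 + 7·5 + 1·5 + 5·3 = 103
A: 7·0 + 2·5 + 4·5 + 5·5 + 4·1 + 7·4 + 1·3 + 5·4 = 110
A has the highest Borda score (110).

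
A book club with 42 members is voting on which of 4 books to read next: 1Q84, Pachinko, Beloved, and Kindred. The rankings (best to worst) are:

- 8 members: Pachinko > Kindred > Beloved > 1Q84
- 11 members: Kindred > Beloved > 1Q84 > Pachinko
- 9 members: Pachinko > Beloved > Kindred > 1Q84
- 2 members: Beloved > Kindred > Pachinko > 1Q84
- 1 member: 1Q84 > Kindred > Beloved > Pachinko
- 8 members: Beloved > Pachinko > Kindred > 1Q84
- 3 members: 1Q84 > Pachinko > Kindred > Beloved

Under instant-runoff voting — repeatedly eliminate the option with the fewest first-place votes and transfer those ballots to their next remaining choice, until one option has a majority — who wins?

Round 1: 1Q84 4, Pachinko 17, Beloved 10, Kindred 11. Eliminate 1Q84.
Round 2: Pachinko 20, Beloved 10, Kindred 12. Eliminate Beloved.
Round 3: Pachinko 28, Kindred 14. Pachinko has a majority.

Pachinko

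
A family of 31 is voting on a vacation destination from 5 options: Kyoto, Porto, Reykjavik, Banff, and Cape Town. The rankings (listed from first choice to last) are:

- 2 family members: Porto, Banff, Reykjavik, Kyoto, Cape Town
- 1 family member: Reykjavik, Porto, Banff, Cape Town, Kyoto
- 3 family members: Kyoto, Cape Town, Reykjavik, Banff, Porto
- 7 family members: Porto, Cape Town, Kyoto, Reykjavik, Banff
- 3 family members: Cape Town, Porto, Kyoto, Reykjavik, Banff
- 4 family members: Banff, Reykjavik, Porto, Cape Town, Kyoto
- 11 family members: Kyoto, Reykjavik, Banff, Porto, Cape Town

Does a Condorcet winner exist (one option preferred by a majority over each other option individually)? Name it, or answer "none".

none

Checking pairwise contests:
Porto beats Kyoto 17–14.
Reykjavik beats Porto 19–12.
Kyoto beats Reykjavik 24–7.
Kyoto beats Banff 24–7.
Kyoto beats Cape Town 16–15.
Every option loses at least one head-to-head, so there is no Condorcet winner.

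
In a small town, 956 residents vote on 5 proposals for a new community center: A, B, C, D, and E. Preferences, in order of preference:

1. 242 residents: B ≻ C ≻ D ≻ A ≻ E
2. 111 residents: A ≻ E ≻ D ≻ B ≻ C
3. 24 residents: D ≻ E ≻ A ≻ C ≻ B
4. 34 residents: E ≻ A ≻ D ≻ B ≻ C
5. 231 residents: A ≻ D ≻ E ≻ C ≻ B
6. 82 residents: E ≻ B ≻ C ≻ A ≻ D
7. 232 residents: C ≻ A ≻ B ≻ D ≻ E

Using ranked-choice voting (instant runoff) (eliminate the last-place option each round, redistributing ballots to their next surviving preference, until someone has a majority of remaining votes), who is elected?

Round 1: A 342, B 242, C 232, D 24, E 116. Eliminate D.
Round 2: A 342, B 242, C 232, E 140. Eliminate E.
Round 3: A 400, B 324, C 232. Eliminate C.
Round 4: A 632, B 324. A has a majority.

A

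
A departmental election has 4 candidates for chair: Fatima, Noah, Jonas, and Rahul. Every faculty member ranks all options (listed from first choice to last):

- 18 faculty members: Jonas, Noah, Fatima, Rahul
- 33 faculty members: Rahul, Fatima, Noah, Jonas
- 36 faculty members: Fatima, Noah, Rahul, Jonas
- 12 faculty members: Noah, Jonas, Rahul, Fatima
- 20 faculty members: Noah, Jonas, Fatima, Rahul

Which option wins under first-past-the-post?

First-place votes: Fatima 36, Noah 32, Jonas 18, Rahul 33.
Fatima has the most first-place votes.

Fatima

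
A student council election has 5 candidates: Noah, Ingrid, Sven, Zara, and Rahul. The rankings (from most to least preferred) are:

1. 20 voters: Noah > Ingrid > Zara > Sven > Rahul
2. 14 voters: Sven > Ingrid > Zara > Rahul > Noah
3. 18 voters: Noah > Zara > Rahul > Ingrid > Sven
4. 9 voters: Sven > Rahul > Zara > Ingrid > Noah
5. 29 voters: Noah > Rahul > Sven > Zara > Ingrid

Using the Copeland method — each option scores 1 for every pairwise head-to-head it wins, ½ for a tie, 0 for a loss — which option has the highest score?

Noah

Noah: beats Ingrid, Sven, Zara, and Rahul → score 4.
Ingrid: loses to Noah, Sven, Zara, and Rahul → score 0.
Sven: beats Ingrid and Zara; loses to Noah and Rahul → score 2.
Zara: beats Ingrid and Rahul; loses to Noah and Sven → score 2.
Rahul: beats Ingrid and Sven; loses to Noah and Zara → score 2.
Noah has the best pairwise record.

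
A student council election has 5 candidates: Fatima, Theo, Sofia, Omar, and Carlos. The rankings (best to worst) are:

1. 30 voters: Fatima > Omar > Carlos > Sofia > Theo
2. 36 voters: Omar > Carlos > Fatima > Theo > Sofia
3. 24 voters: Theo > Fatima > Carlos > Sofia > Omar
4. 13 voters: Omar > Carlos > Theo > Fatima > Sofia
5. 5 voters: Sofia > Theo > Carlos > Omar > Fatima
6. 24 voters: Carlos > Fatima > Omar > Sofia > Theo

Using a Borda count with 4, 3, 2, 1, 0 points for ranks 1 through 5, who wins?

Carlos

Fatima: 30·4 + 36·2 + 24·3 + 13·1 + 5·0 + 24·3 = 349
Theo: 30·0 + 36·1 + 24·4 + 13·2 + 5·3 + 24·0 = 173
Sofia: 30·1 + 36·0 + 24·1 + 13·0 + 5·4 + 24·1 = 98
Omar: 30·3 + 36·4 + 24·0 + 13·4 + 5·1 + 24·2 = 339
Carlos: 30·2 + 36·3 + 24·2 + 13·3 + 5·2 + 24·4 = 361
Carlos has the highest Borda score (361).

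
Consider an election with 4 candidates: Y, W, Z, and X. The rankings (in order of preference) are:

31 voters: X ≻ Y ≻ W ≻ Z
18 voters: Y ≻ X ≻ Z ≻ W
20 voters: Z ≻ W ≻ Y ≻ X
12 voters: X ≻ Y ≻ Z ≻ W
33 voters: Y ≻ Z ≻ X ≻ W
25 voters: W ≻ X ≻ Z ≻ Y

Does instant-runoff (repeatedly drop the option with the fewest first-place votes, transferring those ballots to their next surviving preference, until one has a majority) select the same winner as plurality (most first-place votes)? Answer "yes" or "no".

yes

Instant-runoff — R1 Y 51, W 25, Z 20, X 43 (Z out); R2 Y 51, W 45, X 43 (X out); R3 Y 94, W 45 (Y winner). Winner: Y.
Plurality — first-place votes: Y 51, W 25, Z 20, X 43. Winner: Y.
The two methods agree.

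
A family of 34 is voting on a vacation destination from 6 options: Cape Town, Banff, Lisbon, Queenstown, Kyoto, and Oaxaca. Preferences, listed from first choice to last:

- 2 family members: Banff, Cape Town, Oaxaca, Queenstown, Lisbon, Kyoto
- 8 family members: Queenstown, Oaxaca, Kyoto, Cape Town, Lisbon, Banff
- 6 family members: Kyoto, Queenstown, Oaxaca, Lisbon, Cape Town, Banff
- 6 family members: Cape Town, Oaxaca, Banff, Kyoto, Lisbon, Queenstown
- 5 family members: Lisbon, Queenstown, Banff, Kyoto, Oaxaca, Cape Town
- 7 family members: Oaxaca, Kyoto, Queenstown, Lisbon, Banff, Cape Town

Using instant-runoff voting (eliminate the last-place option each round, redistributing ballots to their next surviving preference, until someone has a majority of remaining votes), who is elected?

Round 1: Cape Town 6, Banff 2, Lisbon 5, Queenstown 8, Kyoto 6, Oaxaca 7. Eliminate Banff.
Round 2: Cape Town 8, Lisbon 5, Queenstown 8, Kyoto 6, Oaxaca 7. Eliminate Lisbon.
Round 3: Cape Town 8, Queenstown 13, Kyoto 6, Oaxaca 7. Eliminate Kyoto.
Round 4: Cape Town 8, Queenstown 19, Oaxaca 7. Queenstown has a majority.

Queenstown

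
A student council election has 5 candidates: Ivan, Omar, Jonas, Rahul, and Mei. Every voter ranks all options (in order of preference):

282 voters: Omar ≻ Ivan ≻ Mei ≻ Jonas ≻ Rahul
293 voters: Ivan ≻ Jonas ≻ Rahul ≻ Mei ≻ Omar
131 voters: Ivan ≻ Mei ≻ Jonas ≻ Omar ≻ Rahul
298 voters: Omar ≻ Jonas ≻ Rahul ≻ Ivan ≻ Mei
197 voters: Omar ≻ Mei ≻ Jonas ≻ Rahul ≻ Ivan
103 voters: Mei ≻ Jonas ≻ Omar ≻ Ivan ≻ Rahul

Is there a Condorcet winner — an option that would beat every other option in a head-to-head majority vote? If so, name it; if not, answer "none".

Omar

Omar vs Ivan: 880–424 for Omar.
Omar vs Jonas: 777–527 for Omar.
Omar vs Rahul: 1011–293 for Omar.
Omar vs Mei: 777–527 for Omar.
Omar beats every other option head-to-head.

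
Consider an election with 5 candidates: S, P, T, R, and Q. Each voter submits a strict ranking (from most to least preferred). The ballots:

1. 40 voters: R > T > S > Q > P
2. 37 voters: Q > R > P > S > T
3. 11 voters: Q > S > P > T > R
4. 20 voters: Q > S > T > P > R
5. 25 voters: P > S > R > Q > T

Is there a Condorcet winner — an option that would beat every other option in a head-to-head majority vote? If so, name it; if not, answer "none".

Q

Q vs S: 68–65 for Q.
Q vs P: 108–25 for Q.
Q vs T: 93–40 for Q.
Q vs R: 68–65 for Q.
Q beats every other option head-to-head.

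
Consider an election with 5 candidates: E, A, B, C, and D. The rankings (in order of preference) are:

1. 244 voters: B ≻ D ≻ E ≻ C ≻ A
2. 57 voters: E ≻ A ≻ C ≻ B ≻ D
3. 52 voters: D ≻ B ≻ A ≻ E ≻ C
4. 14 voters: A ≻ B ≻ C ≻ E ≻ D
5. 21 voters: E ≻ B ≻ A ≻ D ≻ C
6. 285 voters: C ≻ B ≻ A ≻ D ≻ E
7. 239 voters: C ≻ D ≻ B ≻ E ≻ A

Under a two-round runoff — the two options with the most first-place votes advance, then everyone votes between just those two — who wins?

C

Round 1 first-place votes: E 78, A 14, B 244, C 524, D 52.
C and B advance.
Runoff: C is preferred to B by 581 voters; B by 331.
C wins the runoff.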